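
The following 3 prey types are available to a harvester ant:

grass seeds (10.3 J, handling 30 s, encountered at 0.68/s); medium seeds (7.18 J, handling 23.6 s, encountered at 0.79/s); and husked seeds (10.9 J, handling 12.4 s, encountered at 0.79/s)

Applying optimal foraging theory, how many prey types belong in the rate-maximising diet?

Rank by E/h (J/s): husked seeds 0.879, grass seeds 0.343, medium seeds 0.304. Include each in turn until the next type's E/h falls below the running intake rate.
Rate on top 1: 0.7976. grass seeds: 0.343 < 0.7976 → exclude; stop.
Optimal diet: husked seeds — 1 of 3 types.

1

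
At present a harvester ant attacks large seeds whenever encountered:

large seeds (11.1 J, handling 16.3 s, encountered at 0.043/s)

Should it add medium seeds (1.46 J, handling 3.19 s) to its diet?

On large seeds alone, R = ΣλE/(1+Σλh) = 0.4773/1.701 = 0.2806 J/s.
Profitability of medium seeds: 1.46/3.19 = 0.4577 J/s.
Since 0.4577 > R, including medium seeds increases the long-run rate.

Yes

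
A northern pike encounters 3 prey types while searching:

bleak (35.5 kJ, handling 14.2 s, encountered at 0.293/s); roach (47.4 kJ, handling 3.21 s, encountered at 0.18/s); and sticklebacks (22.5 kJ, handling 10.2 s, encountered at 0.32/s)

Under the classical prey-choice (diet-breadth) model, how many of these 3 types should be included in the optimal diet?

Rank by E/h (kJ/s): roach 14.8, bleak 2.5, sticklebacks 2.21. Include each in turn until the next type's E/h falls below the running intake rate.
Rate on top 1: 5.408. bleak: 2.5 < 5.408 → exclude; stop.
Optimal diet: roach — 1 of 3 types.

1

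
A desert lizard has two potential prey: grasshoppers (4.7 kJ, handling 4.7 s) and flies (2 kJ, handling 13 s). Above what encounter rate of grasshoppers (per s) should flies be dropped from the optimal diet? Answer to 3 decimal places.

The zero-one rule: include flies iff E₂/h₂ > λE₁/(1+λh₁). Equality gives the switch point.
λE₁h₂ = E₂ + λE₂h₁ ⇒ λ = E₂/(E₁h₂ − E₂h₁) = 2/(61.1 − 9.4) = 0.03868 per s.

0.039 per s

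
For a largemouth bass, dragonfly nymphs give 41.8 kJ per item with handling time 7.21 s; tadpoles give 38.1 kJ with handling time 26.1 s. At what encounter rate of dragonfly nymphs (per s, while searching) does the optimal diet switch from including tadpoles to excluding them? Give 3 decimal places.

The zero-one rule: include tadpoles iff E₂/h₂ > λE₁/(1+λh₁). Equality gives the switch point.
λE₁h₂ = E₂ + λE₂h₁ ⇒ λ = E₂/(E₁h₂ − E₂h₁) = 38.1/(1091 − 274.7) = 0.04668 per s.

0.047 per s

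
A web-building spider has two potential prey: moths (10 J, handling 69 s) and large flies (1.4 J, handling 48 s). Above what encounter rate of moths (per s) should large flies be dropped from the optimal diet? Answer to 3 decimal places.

0.004 per s

The zero-one rule: include large flies iff E₂/h₂ > λE₁/(1+λh₁). Equality gives the switch point.
λE₁h₂ = E₂ + λE₂h₁ ⇒ λ = E₂/(E₁h₂ − E₂h₁) = 1.4/(480 − 96.6) = 0.003652 per s.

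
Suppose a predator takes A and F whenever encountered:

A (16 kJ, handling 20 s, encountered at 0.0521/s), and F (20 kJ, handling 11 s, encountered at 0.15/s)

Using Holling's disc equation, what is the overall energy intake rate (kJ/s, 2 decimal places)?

1.04 kJ/s

Energy encountered per unit search time: 0.0521×16 + 0.15×20 = 3.834 kJ/s.
Handling time per unit search time: 0.0521×20 + 0.15×11 = 2.692.
Rate = 3.834/(1 + 2.692) = 1.038 kJ/s.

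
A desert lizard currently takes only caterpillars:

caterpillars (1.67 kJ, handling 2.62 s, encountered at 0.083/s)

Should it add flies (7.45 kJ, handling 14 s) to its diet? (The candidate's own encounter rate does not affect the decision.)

Current rate: (0.083×1.67)/(1 + 0.083×2.62) = 0.1139 kJ/s.
Profitability of flies: 7.45/14 = 0.5321 kJ/s.
Since 0.5321 > R, including flies increases the long-run rate.

Yes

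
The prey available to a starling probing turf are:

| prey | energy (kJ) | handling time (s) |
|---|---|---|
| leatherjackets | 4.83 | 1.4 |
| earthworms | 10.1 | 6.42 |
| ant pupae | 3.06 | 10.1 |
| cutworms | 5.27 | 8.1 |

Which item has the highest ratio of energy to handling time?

In descending order of E/h:
leatherjackets: 4.83/1.4 = 3.45 kJ/s
earthworms: 10.1/6.42 = 1.57 kJ/s
cutworms: 5.27/8.1 = 0.651 kJ/s
ant pupae: 3.06/10.1 = 0.303 kJ/s

leatherjackets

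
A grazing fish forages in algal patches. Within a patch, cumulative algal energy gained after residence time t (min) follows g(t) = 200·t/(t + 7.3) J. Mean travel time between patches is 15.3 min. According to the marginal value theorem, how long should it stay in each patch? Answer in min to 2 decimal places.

By the marginal value theorem, leave when the instantaneous gain rate g'(t) equals the habitat-wide average g(t)/(T + t).
g'(t) = 200·7.3/(t + 7.3)². Setting 200·7.3/(t+7.3)² = 200t/[(t+7.3)(15.3+t)] gives 7.3(15.3+t) = t(t+7.3), so t² = 7.3×15.3 = 111.7.
t* = √111.7 = 10.57 min.

10.57 min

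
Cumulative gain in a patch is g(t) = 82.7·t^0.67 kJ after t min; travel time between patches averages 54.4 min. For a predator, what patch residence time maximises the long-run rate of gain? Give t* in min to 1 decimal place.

Optimal t* satisfies g'(t*) = g(t*)/(T + t*).
g'(t) = 0.67·82.7·t^-0.33. Setting 0.67·82.7·t^-0.33 = 82.7·t^0.67/(54.4+t) gives 0.67(54.4+t) = t, so 0.33·t = 0.67×54.4.
t* = 0.67×54.4/0.33 = 110.4 min.

110.4 min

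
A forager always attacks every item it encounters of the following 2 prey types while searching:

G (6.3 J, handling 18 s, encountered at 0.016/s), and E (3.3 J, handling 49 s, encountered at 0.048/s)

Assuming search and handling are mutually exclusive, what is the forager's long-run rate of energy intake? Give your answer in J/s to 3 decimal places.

Energy encountered per unit search time: 0.016×6.3 + 0.048×3.3 = 0.2592 J/s.
Handling time per unit search time: 0.016×18 + 0.048×49 = 2.64.
Rate = 0.2592/(1 + 2.64) = 0.07121 J/s.

0.071 J/s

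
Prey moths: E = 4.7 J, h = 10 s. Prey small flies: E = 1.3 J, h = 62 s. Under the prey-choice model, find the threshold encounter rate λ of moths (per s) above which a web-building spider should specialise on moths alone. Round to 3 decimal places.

The zero-one rule: include small flies iff E₂/h₂ > λE₁/(1+λh₁). Equality gives the switch point.
λE₁h₂ = E₂ + λE₂h₁ ⇒ λ = E₂/(E₁h₂ − E₂h₁) = 1.3/(291.4 − 13) = 0.00467 per s.

0.005 per s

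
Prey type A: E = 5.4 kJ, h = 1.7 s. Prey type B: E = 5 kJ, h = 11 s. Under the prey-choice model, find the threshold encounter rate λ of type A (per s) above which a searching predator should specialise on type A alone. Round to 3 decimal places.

At the threshold, the rate on type A alone equals the profitability of type B: λ·5.4/(1 + λ·1.7) = 5/11 = 0.4545.
Rearranging, λ(5.4 − 0.4545×1.7) = 0.4545, so λ = 0.4545/4.627 = 0.09823 per s.

0.098 per s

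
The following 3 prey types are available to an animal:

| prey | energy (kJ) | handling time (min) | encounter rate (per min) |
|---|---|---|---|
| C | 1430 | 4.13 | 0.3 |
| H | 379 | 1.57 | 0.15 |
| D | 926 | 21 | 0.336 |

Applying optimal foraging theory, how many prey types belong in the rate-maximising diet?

2

Rank by E/h (kJ/min): C 346, H 241, D 44.1. Include each in turn until the next type's E/h falls below the running intake rate.
Rate on top 1: 191.6. H: 241 > 191.6 → include.
Rate on top 2: 196.3. D: 44.1 < 196.3 → exclude; stop.
Optimal diet: C, H — 2 of 3 types.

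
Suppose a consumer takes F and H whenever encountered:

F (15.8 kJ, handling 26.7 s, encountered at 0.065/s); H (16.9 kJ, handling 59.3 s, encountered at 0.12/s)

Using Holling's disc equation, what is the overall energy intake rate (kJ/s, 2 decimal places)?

0.31 kJ/s

Energy encountered per unit search time: 0.065×15.8 + 0.12×16.9 = 3.055 kJ/s.
Handling time per unit search time: 0.065×26.7 + 0.12×59.3 = 8.851.
Rate = 3.055/(1 + 8.851) = 0.3101 kJ/s.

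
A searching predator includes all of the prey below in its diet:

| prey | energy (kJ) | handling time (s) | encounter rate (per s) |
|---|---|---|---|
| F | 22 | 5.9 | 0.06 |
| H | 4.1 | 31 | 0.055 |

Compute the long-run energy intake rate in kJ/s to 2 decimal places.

0.51 kJ/s

R = (0.06×22 + 0.055×4.1) / (1 + 0.06×5.9 + 0.055×31) = 1.545/3.059 = 0.5052 kJ/s.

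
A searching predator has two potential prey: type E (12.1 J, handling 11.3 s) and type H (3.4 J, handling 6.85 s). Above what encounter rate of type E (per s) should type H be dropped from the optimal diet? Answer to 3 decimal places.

Drop type H once their profitability E₂/h₂ falls below the rate achievable on type E alone: E₂/h₂ = λE₁/(1 + λh₁).
Solve for λ: λE₁h₂ = E₂(1 + λh₁) → λ(E₁h₂ − E₂h₁) = E₂ → λ = E₂/(E₁h₂ − E₂h₁).
λ = 3.4/(12.1×6.85 − 3.4×11.3) = 3.4/44.46 = 0.07646 per s.

0.076 per s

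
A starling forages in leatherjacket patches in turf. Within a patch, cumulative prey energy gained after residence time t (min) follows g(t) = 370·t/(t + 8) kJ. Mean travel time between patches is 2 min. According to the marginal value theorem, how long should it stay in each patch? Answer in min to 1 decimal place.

4.0 min

Maximise g(t)/(T+t): set derivative to zero → g'(t)(T+t) = g(t).
g'(t) = 370·8/(t + 8)². Setting 370·8/(t+8)² = 370t/[(t+8)(2+t)] gives 8(2+t) = t(t+8), so t² = 8×2 = 16.
t* = √16 = 4 min.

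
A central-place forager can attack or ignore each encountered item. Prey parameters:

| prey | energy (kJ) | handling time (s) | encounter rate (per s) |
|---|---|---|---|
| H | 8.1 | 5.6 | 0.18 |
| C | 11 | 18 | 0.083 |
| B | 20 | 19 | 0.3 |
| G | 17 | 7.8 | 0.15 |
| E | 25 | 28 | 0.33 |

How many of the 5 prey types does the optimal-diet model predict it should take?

E/h in descending order: G 2.18, H 1.45, B 1.05, E 0.893, C 0.611 kJ/s. The optimal diet is the largest prefix of this list for which every included type satisfies E_i/h_i > R on the types above it.
Rate on top 1: 1.175. H: 1.45 > 1.175 → include.
Rate on top 2: 1.261. B: 1.05 < 1.261 → exclude; stop.
Optimal diet: G, H — 2 of 5 types.

2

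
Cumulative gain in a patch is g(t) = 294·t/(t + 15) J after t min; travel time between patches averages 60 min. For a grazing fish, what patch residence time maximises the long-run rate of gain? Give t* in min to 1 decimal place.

Maximise g(t)/(T+t): set derivative to zero → g'(t)(T+t) = g(t).
g'(t) = 294·15/(t + 15)². Setting 294·15/(t+15)² = 294t/[(t+15)(60+t)] gives 15(60+t) = t(t+15), so t² = 15×60 = 900.
t* = √900 = 30 min.

30.0 min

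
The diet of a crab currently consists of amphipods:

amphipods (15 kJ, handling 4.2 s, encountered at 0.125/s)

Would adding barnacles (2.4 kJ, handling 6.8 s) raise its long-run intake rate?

No

On amphipods alone, R = ΣλE/(1+Σλh) = 1.875/1.525 = 1.23 kJ/s.
Profitability of barnacles: 2.4/6.8 = 0.3529 kJ/s.
0.3529 < 1.23, so adding barnacles would lower the average — exclude it.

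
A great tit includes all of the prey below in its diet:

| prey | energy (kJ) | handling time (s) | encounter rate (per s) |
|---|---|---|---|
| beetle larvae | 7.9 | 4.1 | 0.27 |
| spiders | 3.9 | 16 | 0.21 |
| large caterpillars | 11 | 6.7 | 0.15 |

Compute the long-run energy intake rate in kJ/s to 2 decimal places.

R = (0.27×7.9 + 0.21×3.9 + 0.15×11) / (1 + 0.27×4.1 + 0.21×16 + 0.15×6.7) = 4.602/6.472 = 0.7111 kJ/s.

0.71 kJ/s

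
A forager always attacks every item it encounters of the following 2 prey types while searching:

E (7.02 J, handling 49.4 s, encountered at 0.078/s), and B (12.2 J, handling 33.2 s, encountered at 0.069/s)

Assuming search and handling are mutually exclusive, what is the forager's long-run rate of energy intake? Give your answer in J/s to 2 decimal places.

0.19 J/s

R = Σλ_iE_i / (1 + Σλ_ih_i)
Numerator: 0.078×7.02 + 0.069×12.2 = 1.389
Denominator: 1 + 0.078×49.4 + 0.069×33.2 = 7.144
R = 1.389/7.144 = 0.1945 J/s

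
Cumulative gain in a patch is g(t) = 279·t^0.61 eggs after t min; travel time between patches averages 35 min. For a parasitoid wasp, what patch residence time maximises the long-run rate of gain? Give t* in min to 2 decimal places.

By the marginal value theorem, leave when the instantaneous gain rate g'(t) equals the habitat-wide average g(t)/(T + t).
g'(t) = 0.61·279·t^-0.39. Setting 0.61·279·t^-0.39 = 279·t^0.61/(35+t) gives 0.61(35+t) = t, so 0.39·t = 0.61×35.
t* = 0.61×35/0.39 = 54.74 min.

54.74 min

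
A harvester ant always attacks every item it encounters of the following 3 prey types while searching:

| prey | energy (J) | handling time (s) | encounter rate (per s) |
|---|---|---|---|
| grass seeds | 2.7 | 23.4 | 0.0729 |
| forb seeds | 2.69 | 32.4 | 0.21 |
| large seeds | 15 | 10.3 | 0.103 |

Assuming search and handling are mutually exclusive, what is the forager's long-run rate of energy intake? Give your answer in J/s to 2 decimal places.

Energy encountered per unit search time: 0.0729×2.7 + 0.21×2.69 + 0.103×15 = 2.307 J/s.
Handling time per unit search time: 0.0729×23.4 + 0.21×32.4 + 0.103×10.3 = 9.571.
Rate = 2.307/(1 + 9.571) = 0.2182 J/s.

0.22 J/s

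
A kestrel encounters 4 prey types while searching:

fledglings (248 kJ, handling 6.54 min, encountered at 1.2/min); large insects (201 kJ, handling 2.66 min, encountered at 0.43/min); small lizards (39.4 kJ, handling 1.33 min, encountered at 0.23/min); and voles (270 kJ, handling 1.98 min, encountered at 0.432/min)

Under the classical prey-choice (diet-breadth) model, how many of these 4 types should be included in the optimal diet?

2

Profitabilities (E/h, kJ/min): voles 136, large insects 75.6, fledglings 37.9, small lizards 29.6. Add prey in this order while the next type's profitability exceeds the intake rate on those already taken.
Rate on top 1: 62.87. large insects: 75.6 > 62.87 → include.
Rate on top 2: 67.71. fledglings: 37.9 < 67.71 → exclude; stop.
Optimal diet: voles, large insects — 2 of 4 types.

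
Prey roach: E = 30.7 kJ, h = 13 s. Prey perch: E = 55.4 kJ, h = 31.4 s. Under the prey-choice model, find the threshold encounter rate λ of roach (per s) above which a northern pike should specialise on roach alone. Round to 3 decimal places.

The zero-one rule: include perch iff E₂/h₂ > λE₁/(1+λh₁). Equality gives the switch point.
λE₁h₂ = E₂ + λE₂h₁ ⇒ λ = E₂/(E₁h₂ − E₂h₁) = 55.4/(964 − 720.2) = 0.2273 per s.

0.227 per s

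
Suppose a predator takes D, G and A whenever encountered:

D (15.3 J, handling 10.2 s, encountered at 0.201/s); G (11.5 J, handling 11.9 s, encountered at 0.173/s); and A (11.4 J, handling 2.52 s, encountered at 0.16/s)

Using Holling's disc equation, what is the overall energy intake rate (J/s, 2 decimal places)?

Energy encountered per unit search time: 0.201×15.3 + 0.173×11.5 + 0.16×11.4 = 6.889 J/s.
Handling time per unit search time: 0.201×10.2 + 0.173×11.9 + 0.16×2.52 = 4.512.
Rate = 6.889/(1 + 4.512) = 1.25 J/s.

1.25 J/s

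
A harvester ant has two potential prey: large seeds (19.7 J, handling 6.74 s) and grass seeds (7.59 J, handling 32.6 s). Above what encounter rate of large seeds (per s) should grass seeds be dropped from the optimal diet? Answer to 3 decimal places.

0.013 per s

At the threshold, the rate on large seeds alone equals the profitability of grass seeds: λ·19.7/(1 + λ·6.74) = 7.59/32.6 = 0.2328.
Rearranging, λ(19.7 − 0.2328×6.74) = 0.2328, so λ = 0.2328/18.13 = 0.01284 per s.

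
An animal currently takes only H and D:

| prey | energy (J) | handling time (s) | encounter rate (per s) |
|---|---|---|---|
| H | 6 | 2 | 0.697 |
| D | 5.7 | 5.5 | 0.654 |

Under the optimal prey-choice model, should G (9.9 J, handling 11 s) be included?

On H and D alone, R = ΣλE/(1+Σλh) = 7.91/5.991 = 1.32 J/s.
G: E/h = 9.9/11 = 0.9 J/s.
Since 0.9 < R, time spent handling G is better spent searching.

No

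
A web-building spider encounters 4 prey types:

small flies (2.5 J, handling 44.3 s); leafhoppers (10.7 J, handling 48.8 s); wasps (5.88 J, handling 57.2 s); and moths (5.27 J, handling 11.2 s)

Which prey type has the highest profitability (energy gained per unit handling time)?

moths

Profitability E/h (J/s): small flies = 2.5/44.3 = 0.0564, leafhoppers = 10.7/48.8 = 0.219, wasps = 5.88/57.2 = 0.103, moths = 5.27/11.2 = 0.471.
Ranked: moths > leafhoppers > wasps > small flies.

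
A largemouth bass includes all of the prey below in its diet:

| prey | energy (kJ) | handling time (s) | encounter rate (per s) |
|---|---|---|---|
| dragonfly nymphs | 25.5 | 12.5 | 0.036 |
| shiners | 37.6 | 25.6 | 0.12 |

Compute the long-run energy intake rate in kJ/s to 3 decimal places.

1.201 kJ/s

Energy encountered per unit search time: 0.036×25.5 + 0.12×37.6 = 5.43 kJ/s.
Handling time per unit search time: 0.036×12.5 + 0.12×25.6 = 3.522.
Rate = 5.43/(1 + 3.522) = 1.201 kJ/s.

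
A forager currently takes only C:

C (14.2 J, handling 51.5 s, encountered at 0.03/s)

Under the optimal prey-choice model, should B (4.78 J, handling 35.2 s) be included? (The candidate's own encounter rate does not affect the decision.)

No

On C alone, R = ΣλE/(1+Σλh) = 0.426/2.545 = 0.1674 J/s.
Profitability of B: 4.78/35.2 = 0.1358 J/s.
0.1358 < 0.1674, so adding B would lower the average — exclude it.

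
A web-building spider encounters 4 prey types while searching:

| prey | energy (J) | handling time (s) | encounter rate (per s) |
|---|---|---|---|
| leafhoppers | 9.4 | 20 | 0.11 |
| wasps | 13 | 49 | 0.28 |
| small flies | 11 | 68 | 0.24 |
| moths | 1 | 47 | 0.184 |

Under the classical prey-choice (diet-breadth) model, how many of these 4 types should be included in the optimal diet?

Profitabilities (E/h, J/s): leafhoppers 0.47, wasps 0.265, small flies 0.162, moths 0.0213. Add prey in this order while the next type's profitability exceeds the intake rate on those already taken.
Rate on top 1: 0.3231. wasps: 0.265 < 0.3231 → exclude; stop.
Optimal diet: leafhoppers — 1 of 4 types.

1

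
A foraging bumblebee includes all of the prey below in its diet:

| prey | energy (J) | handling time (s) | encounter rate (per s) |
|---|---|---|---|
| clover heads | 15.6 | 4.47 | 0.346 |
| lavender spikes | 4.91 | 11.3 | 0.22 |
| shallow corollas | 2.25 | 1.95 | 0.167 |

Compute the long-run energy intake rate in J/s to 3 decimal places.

R = Σλ_iE_i / (1 + Σλ_ih_i)
Numerator: 0.346×15.6 + 0.22×4.91 + 0.167×2.25 = 6.854
Denominator: 1 + 0.346×4.47 + 0.22×11.3 + 0.167×1.95 = 5.358
R = 6.854/5.358 = 1.279 J/s

1.279 J/s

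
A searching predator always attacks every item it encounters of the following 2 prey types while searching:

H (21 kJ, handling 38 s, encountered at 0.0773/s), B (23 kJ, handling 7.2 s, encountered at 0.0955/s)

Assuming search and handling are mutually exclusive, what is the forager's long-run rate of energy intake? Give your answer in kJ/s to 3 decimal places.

0.826 kJ/s

R = (0.0773×21 + 0.0955×23) / (1 + 0.0773×38 + 0.0955×7.2) = 3.82/4.625 = 0.8259 kJ/s.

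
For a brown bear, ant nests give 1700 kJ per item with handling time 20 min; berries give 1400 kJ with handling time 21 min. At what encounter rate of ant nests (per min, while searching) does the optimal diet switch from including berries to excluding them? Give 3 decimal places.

At the threshold, the rate on ant nests alone equals the profitability of berries: λ·1700/(1 + λ·20) = 1400/21 = 66.67.
Rearranging, λ(1700 − 66.67×20) = 66.67, so λ = 66.67/366.7 = 0.1818 per min.

0.182 per min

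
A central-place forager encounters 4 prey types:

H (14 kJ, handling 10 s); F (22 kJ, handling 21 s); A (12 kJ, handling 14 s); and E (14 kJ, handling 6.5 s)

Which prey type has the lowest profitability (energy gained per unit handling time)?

A

Profitability E/h (kJ/s): H = 14/10 = 1.4, F = 22/21 = 1.05, A = 12/14 = 0.857, E = 14/6.5 = 2.15.
Ranked: E > H > F > A.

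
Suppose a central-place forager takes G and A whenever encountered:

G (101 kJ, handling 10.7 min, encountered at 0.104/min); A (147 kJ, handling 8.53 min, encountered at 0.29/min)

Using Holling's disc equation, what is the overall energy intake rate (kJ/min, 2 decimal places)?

11.58 kJ/min

R = (0.104×101 + 0.29×147) / (1 + 0.104×10.7 + 0.29×8.53) = 53.13/4.586 = 11.58 kJ/min.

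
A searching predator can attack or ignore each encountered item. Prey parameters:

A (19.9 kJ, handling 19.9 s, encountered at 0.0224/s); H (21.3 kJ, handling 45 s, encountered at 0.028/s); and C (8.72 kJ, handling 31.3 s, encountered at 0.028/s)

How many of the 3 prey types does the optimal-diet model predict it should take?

E/h in descending order: A 1, H 0.473, C 0.279 kJ/s. The optimal diet is the largest prefix of this list for which every included type satisfies E_i/h_i > R on the types above it.
Rate on top 1: 0.3083. H: 0.473 > 0.3083 → include.
Rate on top 2: 0.3852. C: 0.279 < 0.3852 → exclude; stop.
Optimal diet: A, H — 2 of 3 types.

2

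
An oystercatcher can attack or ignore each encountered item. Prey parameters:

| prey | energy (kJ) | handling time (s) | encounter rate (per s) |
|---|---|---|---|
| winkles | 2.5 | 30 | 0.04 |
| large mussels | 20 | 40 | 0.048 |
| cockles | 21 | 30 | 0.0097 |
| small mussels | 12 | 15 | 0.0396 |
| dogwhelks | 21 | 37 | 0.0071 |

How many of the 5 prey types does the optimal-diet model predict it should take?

4

Rank by E/h (kJ/s): small mussels 0.8, cockles 0.7, dogwhelks 0.568, large mussels 0.5, winkles 0.0833. Include each in turn until the next type's E/h falls below the running intake rate.
Rate on top 1: 0.2981. cockles: 0.7 > 0.2981 → include.
Rate on top 2: 0.3602. dogwhelks: 0.568 > 0.3602 → include.
Rate on top 3: 0.3855. large mussels: 0.5 > 0.3855 → include.
Rate on top 4: 0.4396. winkles: 0.0833 < 0.4396 → exclude; stop.
Optimal diet: small mussels, cockles, dogwhelks, large mussels — 4 of 5 types.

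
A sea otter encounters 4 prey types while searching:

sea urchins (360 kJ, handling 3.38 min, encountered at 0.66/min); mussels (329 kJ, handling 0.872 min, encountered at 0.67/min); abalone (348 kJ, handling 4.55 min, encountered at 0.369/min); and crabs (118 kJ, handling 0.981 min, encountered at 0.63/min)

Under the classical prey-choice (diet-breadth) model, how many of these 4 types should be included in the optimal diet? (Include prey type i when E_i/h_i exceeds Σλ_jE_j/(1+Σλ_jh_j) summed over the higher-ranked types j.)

1

Profitabilities (E/h, kJ/min): mussels 377, crabs 120, sea urchins 107, abalone 76.5. Add prey in this order while the next type's profitability exceeds the intake rate on those already taken.
Rate on top 1: 139.1. crabs: 120 < 139.1 → exclude; stop.
Optimal diet: mussels — 1 of 4 types.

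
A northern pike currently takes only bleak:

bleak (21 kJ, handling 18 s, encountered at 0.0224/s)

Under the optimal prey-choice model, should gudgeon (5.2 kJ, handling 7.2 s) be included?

Intake rate on the current diet: R = (0.0224×21) / (1 + 0.0224×18) = 0.4704/1.403 = 0.3352 kJ/s.
gudgeon: E/h = 5.2/7.2 = 0.7222 kJ/s.
Since 0.7222 > R, including gudgeon increases the long-run rate.

Yes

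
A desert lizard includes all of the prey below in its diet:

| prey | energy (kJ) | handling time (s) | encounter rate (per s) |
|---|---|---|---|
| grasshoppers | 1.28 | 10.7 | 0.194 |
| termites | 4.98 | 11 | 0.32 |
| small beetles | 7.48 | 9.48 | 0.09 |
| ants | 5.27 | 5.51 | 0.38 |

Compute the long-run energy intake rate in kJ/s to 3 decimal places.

0.473 kJ/s

R = (0.194×1.28 + 0.32×4.98 + 0.09×7.48 + 0.38×5.27) / (1 + 0.194×10.7 + 0.32×11 + 0.09×9.48 + 0.38×5.51) = 4.518/9.543 = 0.4734 kJ/s.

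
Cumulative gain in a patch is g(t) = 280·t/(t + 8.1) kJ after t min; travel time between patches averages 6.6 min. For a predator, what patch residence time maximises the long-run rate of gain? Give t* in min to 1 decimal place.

7.3 min

Maximise g(t)/(T+t): set derivative to zero → g'(t)(T+t) = g(t).
g'(t) = 280·8.1/(t + 8.1)². Setting 280·8.1/(t+8.1)² = 280t/[(t+8.1)(6.6+t)] gives 8.1(6.6+t) = t(t+8.1), so t² = 8.1×6.6 = 53.46.
t* = √53.46 = 7.312 min.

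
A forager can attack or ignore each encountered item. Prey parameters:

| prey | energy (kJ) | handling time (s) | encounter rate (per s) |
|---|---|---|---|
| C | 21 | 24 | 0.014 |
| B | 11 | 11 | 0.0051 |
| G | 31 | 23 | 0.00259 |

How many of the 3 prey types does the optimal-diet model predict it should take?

3

Profitabilities (E/h, kJ/s): G 1.35, B 1, C 0.875. Add prey in this order while the next type's profitability exceeds the intake rate on those already taken.
Rate on top 1: 0.07578. B: 1 > 0.07578 → include.
Rate on top 2: 0.1222. C: 0.875 > 0.1222 → include.
Optimal diet: G, B, C — 3 of 3 types.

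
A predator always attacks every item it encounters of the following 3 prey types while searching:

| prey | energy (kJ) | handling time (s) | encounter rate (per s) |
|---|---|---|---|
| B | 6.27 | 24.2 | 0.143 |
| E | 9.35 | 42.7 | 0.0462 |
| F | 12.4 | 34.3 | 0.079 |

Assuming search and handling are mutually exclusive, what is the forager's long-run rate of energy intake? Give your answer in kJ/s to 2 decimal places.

0.25 kJ/s

Energy encountered per unit search time: 0.143×6.27 + 0.0462×9.35 + 0.079×12.4 = 2.308 kJ/s.
Handling time per unit search time: 0.143×24.2 + 0.0462×42.7 + 0.079×34.3 = 8.143.
Rate = 2.308/(1 + 8.143) = 0.2525 kJ/s.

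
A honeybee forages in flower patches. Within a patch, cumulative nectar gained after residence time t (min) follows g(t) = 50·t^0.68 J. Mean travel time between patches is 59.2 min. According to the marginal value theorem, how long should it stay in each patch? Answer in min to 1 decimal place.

Maximise g(t)/(T+t): set derivative to zero → g'(t)(T+t) = g(t).
g'(t) = 0.68·50·t^-0.32. Setting 0.68·50·t^-0.32 = 50·t^0.68/(59.2+t) gives 0.68(59.2+t) = t, so 0.32·t = 0.68×59.2.
t* = 0.68×59.2/0.32 = 125.8 min.

125.8 min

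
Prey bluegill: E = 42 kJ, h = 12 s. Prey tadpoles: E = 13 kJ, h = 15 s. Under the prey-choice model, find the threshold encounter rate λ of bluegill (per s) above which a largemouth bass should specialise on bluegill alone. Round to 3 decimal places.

The zero-one rule: include tadpoles iff E₂/h₂ > λE₁/(1+λh₁). Equality gives the switch point.
λE₁h₂ = E₂ + λE₂h₁ ⇒ λ = E₂/(E₁h₂ − E₂h₁) = 13/(630 − 156) = 0.02743 per s.

0.027 per s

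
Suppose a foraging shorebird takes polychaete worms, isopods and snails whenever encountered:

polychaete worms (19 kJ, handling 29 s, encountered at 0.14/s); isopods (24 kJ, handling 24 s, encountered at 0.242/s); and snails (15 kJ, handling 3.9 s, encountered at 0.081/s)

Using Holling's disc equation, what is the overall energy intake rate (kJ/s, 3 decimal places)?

R = Σλ_iE_i / (1 + Σλ_ih_i)
Numerator: 0.14×19 + 0.242×24 + 0.081×15 = 9.683
Denominator: 1 + 0.14×29 + 0.242×24 + 0.081×3.9 = 11.18
R = 9.683/11.18 = 0.8658 kJ/s

0.866 kJ/s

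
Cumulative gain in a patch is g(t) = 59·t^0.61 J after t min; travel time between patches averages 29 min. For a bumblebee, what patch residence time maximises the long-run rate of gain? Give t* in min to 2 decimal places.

By the marginal value theorem, leave when the instantaneous gain rate g'(t) equals the habitat-wide average g(t)/(T + t).
g'(t) = 0.61·59·t^-0.39. Setting 0.61·59·t^-0.39 = 59·t^0.61/(29+t) gives 0.61(29+t) = t, so 0.39·t = 0.61×29.
t* = 0.61×29/0.39 = 45.36 min.

45.36 min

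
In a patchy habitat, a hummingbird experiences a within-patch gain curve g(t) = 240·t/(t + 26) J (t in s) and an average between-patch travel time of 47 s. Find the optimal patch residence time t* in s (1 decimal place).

35.0 s

Maximise g(t)/(T+t): set derivative to zero → g'(t)(T+t) = g(t).
g'(t) = 240·26/(t + 26)². Setting 240·26/(t+26)² = 240t/[(t+26)(47+t)] gives 26(47+t) = t(t+26), so t² = 26×47 = 1222.
t* = √1222 = 34.96 s.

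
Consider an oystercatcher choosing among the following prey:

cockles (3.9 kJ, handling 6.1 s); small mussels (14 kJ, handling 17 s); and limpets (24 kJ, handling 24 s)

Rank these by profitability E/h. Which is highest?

In descending order of E/h:
limpets: 24/24 = 1 kJ/s
small mussels: 14/17 = 0.824 kJ/s
cockles: 3.9/6.1 = 0.639 kJ/s

limpets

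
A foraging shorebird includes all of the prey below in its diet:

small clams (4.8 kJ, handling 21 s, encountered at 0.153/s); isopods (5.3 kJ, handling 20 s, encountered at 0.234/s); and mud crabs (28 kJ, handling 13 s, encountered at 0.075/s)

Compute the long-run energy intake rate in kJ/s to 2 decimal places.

0.41 kJ/s

R = (0.153×4.8 + 0.234×5.3 + 0.075×28) / (1 + 0.153×21 + 0.234×20 + 0.075×13) = 4.075/9.868 = 0.4129 kJ/s.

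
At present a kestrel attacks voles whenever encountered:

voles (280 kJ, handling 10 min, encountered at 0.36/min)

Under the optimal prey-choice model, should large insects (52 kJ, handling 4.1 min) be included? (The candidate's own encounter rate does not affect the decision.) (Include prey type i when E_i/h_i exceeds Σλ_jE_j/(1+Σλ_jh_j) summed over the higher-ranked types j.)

No

On voles alone, R = ΣλE/(1+Σλh) = 100.8/4.6 = 21.91 kJ/min.
large insects: E/h = 52/4.1 = 12.68 kJ/min.
Since 12.68 < R, time spent handling large insects is better spent searching.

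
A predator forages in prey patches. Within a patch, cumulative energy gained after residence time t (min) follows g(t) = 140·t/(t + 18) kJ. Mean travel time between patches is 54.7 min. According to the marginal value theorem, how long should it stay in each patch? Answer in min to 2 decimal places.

31.38 min

Optimal t* satisfies g'(t*) = g(t*)/(T + t*).
g'(t) = 140·18/(t + 18)². Setting 140·18/(t+18)² = 140t/[(t+18)(54.7+t)] gives 18(54.7+t) = t(t+18), so t² = 18×54.7 = 984.6.
t* = √984.6 = 31.38 min.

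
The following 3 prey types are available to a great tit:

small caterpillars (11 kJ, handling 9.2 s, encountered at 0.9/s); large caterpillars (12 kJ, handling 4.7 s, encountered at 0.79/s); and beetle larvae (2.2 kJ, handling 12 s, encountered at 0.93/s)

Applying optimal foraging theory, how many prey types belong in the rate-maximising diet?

Profitabilities (E/h, kJ/s): large caterpillars 2.55, small caterpillars 1.2, beetle larvae 0.183. Add prey in this order while the next type's profitability exceeds the intake rate on those already taken.
Rate on top 1: 2.011. small caterpillars: 1.2 < 2.011 → exclude; stop.
Optimal diet: large caterpillars — 1 of 3 types.

1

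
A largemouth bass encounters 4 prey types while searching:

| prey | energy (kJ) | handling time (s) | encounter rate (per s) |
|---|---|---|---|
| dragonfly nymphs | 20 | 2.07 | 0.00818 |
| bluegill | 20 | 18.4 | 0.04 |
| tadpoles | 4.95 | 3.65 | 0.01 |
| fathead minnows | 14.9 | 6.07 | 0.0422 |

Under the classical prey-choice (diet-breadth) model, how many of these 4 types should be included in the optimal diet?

Profitabilities (E/h, kJ/s): dragonfly nymphs 9.66, fathead minnows 2.45, tadpoles 1.36, bluegill 1.09. Add prey in this order while the next type's profitability exceeds the intake rate on those already taken.
Rate on top 1: 0.1609. fathead minnows: 2.45 > 0.1609 → include.
Rate on top 2: 0.6224. tadpoles: 1.36 > 0.6224 → include.
Rate on top 3: 0.6429. bluegill: 1.09 > 0.6429 → include.
Optimal diet: dragonfly nymphs, fathead minnows, tadpoles, bluegill — 4 of 4 types.

4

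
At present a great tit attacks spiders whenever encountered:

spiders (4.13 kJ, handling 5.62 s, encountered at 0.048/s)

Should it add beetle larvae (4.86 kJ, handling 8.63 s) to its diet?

Yes

Current rate: (0.048×4.13)/(1 + 0.048×5.62) = 0.1561 kJ/s.
beetle larvae: E/h = 4.86/8.63 = 0.5632 kJ/s.
0.5632 > 0.1561, so adding beetle larvae raises the average — include it.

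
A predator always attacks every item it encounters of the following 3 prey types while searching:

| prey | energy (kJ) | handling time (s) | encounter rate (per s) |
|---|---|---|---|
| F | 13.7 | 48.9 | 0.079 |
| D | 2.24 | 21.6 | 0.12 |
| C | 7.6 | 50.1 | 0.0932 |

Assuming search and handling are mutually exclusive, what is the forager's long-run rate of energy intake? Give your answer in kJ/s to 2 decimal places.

0.17 kJ/s

R = (0.079×13.7 + 0.12×2.24 + 0.0932×7.6) / (1 + 0.079×48.9 + 0.12×21.6 + 0.0932×50.1) = 2.059/12.12 = 0.1699 kJ/s.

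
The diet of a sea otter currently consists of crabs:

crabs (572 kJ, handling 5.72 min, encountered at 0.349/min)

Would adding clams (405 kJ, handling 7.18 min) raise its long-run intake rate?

No

On crabs alone, R = ΣλE/(1+Σλh) = 199.6/2.996 = 66.63 kJ/min.
clams: E/h = 405/7.18 = 56.41 kJ/min.
56.41 < 66.63, so adding clams would lower the average — exclude it.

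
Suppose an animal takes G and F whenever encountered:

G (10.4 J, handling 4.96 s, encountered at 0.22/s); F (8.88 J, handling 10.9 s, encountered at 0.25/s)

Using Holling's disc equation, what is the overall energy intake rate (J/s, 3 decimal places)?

0.936 J/s

Energy encountered per unit search time: 0.22×10.4 + 0.25×8.88 = 4.508 J/s.
Handling time per unit search time: 0.22×4.96 + 0.25×10.9 = 3.816.
Rate = 4.508/(1 + 3.816) = 0.936 J/s.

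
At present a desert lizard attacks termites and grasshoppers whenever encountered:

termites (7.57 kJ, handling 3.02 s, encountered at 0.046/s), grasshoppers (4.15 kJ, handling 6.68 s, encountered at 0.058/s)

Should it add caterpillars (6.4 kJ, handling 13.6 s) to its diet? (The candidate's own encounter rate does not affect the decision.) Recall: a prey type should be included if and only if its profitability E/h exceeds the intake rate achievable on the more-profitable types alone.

Yes

Current rate: (0.046×7.57 + 0.058×4.15)/(1 + 0.046×3.02 + 0.058×6.68) = 0.3858 kJ/s.
Profitability of caterpillars: 6.4/13.6 = 0.4706 kJ/s.
Since 0.4706 > R, including caterpillars increases the long-run rate.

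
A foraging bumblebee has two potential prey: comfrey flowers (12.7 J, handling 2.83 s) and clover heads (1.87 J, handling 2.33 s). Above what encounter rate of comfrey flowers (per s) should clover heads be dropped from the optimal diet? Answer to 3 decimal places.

Drop clover heads once their profitability E₂/h₂ falls below the rate achievable on comfrey flowers alone: E₂/h₂ = λE₁/(1 + λh₁).
Solve for λ: λE₁h₂ = E₂(1 + λh₁) → λ(E₁h₂ − E₂h₁) = E₂ → λ = E₂/(E₁h₂ − E₂h₁).
λ = 1.87/(12.7×2.33 − 1.87×2.83) = 1.87/24.3 = 0.07696 per s.

0.077 per s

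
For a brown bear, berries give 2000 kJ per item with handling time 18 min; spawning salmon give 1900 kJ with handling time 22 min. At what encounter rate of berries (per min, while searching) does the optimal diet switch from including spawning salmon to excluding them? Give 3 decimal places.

0.194 per min

At the threshold, the rate on berries alone equals the profitability of spawning salmon: λ·2000/(1 + λ·18) = 1900/22 = 86.36.
Rearranging, λ(2000 − 86.36×18) = 86.36, so λ = 86.36/445.5 = 0.1939 per min.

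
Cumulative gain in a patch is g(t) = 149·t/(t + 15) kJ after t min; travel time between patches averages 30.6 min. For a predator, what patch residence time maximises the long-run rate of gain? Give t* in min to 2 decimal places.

Optimal t* satisfies g'(t*) = g(t*)/(T + t*).
g'(t) = 149·15/(t + 15)². Setting 149·15/(t+15)² = 149t/[(t+15)(30.6+t)] gives 15(30.6+t) = t(t+15), so t² = 15×30.6 = 459.
t* = √459 = 21.42 min.

21.42 min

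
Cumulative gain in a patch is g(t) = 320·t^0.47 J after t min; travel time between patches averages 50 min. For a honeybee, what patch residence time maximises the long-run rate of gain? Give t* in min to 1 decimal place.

By the marginal value theorem, leave when the instantaneous gain rate g'(t) equals the habitat-wide average g(t)/(T + t).
g'(t) = 0.47·320·t^-0.53. Setting 0.47·320·t^-0.53 = 320·t^0.47/(50+t) gives 0.47(50+t) = t, so 0.53·t = 0.47×50.
t* = 0.47×50/0.53 = 44.34 min.

44.3 min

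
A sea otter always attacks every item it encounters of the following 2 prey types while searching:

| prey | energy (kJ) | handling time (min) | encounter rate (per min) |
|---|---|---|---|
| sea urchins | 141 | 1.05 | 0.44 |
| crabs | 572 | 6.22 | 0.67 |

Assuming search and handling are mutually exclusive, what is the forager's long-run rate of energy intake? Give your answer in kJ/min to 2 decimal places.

Energy encountered per unit search time: 0.44×141 + 0.67×572 = 445.3 kJ/min.
Handling time per unit search time: 0.44×1.05 + 0.67×6.22 = 4.629.
Rate = 445.3/(1 + 4.629) = 79.1 kJ/min.

79.10 kJ/min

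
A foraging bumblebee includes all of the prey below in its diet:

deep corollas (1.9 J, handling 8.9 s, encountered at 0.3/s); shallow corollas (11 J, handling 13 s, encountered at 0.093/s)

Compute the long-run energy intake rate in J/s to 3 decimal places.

0.327 J/s

R = Σλ_iE_i / (1 + Σλ_ih_i)
Numerator: 0.3×1.9 + 0.093×11 = 1.593
Denominator: 1 + 0.3×8.9 + 0.093×13 = 4.879
R = 1.593/4.879 = 0.3265 J/s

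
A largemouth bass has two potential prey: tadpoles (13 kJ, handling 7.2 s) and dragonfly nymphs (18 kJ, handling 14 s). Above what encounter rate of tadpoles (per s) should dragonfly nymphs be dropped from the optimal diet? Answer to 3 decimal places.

Drop dragonfly nymphs once their profitability E₂/h₂ falls below the rate achievable on tadpoles alone: E₂/h₂ = λE₁/(1 + λh₁).
Solve for λ: λE₁h₂ = E₂(1 + λh₁) → λ(E₁h₂ − E₂h₁) = E₂ → λ = E₂/(E₁h₂ − E₂h₁).
λ = 18/(13×14 − 18×7.2) = 18/52.4 = 0.3435 per s.

0.344 per s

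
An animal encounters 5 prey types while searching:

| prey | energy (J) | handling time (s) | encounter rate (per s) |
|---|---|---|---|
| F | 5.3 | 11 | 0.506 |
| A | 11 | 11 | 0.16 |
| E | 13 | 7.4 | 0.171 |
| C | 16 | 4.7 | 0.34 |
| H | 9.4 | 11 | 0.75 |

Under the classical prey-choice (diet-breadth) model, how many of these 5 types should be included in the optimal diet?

Rank by E/h (J/s): C 3.4, E 1.76, A 1, H 0.855, F 0.482. Include each in turn until the next type's E/h falls below the running intake rate.
Rate on top 1: 2.094. E: 1.76 < 2.094 → exclude; stop.
Optimal diet: C — 1 of 5 types.

1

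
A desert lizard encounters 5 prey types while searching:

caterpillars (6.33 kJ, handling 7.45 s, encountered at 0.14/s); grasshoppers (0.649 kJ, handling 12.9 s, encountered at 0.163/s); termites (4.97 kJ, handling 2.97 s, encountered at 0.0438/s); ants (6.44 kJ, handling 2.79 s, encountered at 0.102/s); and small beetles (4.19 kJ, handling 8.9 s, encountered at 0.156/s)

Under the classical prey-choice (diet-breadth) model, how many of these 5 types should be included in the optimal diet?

E/h in descending order: ants 2.31, termites 1.67, caterpillars 0.85, small beetles 0.471, grasshoppers 0.0503 kJ/s. The optimal diet is the largest prefix of this list for which every included type satisfies E_i/h_i > R on the types above it.
Rate on top 1: 0.5114. termites: 1.67 > 0.5114 → include.
Rate on top 2: 0.6182. caterpillars: 0.85 > 0.6182 → include.
Rate on top 3: 0.7164. small beetles: 0.471 < 0.7164 → exclude; stop.
Optimal diet: ants, termites, caterpillars — 3 of 5 types.

3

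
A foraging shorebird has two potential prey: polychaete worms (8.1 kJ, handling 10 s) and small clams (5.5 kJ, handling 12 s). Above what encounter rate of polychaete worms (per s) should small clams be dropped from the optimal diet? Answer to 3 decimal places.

At the threshold, the rate on polychaete worms alone equals the profitability of small clams: λ·8.1/(1 + λ·10) = 5.5/12 = 0.4583.
Rearranging, λ(8.1 − 0.4583×10) = 0.4583, so λ = 0.4583/3.517 = 0.1303 per s.

0.130 per s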